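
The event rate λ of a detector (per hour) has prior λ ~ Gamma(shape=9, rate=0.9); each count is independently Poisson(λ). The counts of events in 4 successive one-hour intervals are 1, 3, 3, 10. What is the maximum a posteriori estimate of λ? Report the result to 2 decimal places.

λ̂_MAP = 5.10

Σxᵢ = 1+3+3+10 = 17, with n = 4.
Posterior ∝ λ^8e^(−0.9λ) · λ^17e^(−4λ) = λ^25e^(−4.9λ), i.e. Gamma(shape=26, rate=4.9).
The mode of a Gamma(a, b) with a ≥ 1 (shape–rate) is (a−1)/b = 25/4.9 ≈ 5.10.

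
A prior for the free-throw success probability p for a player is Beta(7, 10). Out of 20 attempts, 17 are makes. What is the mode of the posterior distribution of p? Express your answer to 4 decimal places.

Prior: Beta(7, 10).
Data: 17 successes in 20 trials. The binomial likelihood contributes p^17(1−p)^3, so the posterior is Beta(7+17, 10+3) = Beta(24, 13).
For Beta(a, b) with a, b > 1 the mode is (a−1)/(a+b−2) = 23/35 ≈ 0.6571.

p̂_MAP = 0.6571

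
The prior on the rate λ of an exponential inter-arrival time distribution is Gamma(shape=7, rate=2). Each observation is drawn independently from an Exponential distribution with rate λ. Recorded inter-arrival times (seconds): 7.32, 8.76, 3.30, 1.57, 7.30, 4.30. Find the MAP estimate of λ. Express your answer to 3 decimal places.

The Exponential(rate=λ) likelihood is ∝ λ^n e^(−λΣtᵢ). Here n = 6 and Σtᵢ = 7.32 + 8.76 + 3.30 + 1.57 + 7.30 + 4.30 = 32.55.
Posterior ∝ λ^6e^(−2λ) · λ^6e^(−32.55λ) = λ^12e^(−34.55λ), i.e. Gamma(13, 34.55).
Mode = (a−1)/b = 12/34.55 ≈ 0.347.

λ̂_MAP = 0.347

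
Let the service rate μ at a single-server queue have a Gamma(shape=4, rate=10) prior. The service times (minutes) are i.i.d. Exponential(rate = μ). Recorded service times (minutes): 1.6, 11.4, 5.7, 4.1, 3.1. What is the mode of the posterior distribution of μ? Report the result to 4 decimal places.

The Exponential(rate=μ) likelihood is ∝ μ^n e^(−μΣtᵢ). Here n = 5 and Σtᵢ = 1.6 + 11.4 + 5.7 + 4.1 + 3.1 = 25.9.
Posterior ∝ μ^3e^(−10μ) · μ^5e^(−25.9μ) = μ^8e^(−35.9μ), i.e. Gamma(9, 35.9).
Mode = (a−1)/b = 8/35.9 ≈ 0.2228.

μ̂_MAP = 0.2228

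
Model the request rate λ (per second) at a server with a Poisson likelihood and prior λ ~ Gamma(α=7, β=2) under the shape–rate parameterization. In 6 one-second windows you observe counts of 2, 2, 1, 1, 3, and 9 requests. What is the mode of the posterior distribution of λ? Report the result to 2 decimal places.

λ̂_MAP = 3.00

Σxᵢ = 2+2+1+1+3+9 = 18, with n = 6.
Posterior ∝ λ^6e^(−2λ) · λ^18e^(−6λ) = λ^24e^(−8λ), i.e. Gamma(shape=25, rate=8).
The mode of a Gamma(a, b) with a ≥ 1 (shape–rate) is (a−1)/b = 24/8 ≈ 3.00.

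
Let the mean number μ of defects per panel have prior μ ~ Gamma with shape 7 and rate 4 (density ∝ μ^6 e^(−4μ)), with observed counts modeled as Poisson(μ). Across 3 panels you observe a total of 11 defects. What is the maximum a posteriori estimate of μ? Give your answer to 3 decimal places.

Σxᵢ = 11, n = 3.
Posterior ∝ μ^6e^(−4μ) · μ^11e^(−3μ) = μ^17e^(−7μ), i.e. Gamma(shape=18, rate=7).
The mode of a Gamma(a, b) with a ≥ 1 (shape–rate) is (a−1)/b = 17/7 ≈ 2.429.

μ̂_MAP = 2.429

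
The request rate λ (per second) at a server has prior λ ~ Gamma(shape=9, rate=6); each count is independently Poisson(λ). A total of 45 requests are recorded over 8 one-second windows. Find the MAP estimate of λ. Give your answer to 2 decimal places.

Σxᵢ = 45, n = 8.
Posterior ∝ λ^8e^(−6λ) · λ^45e^(−8λ) = λ^53e^(−14λ), i.e. Gamma(shape=54, rate=14).
The mode of a Gamma(a, b) with a ≥ 1 (shape–rate) is (a−1)/b = 53/14 ≈ 3.79.

λ̂_MAP = 3.79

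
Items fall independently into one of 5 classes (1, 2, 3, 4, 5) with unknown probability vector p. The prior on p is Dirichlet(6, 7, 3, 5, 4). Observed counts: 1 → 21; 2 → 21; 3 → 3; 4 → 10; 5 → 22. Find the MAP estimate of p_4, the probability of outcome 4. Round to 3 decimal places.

MAP estimate: 0.144

The posterior is Dirichlet(αᵢ + nᵢ) = Dirichlet(27, 28, 6, 15, 26).
For a Dirichlet(a₁,…,a_K) with all aᵢ > 1, the mode has j-th component (aⱼ − 1)/(Σaᵢ − K).
Here Σaᵢ = 102 and K = 5, so p_4 = (15 − 1)/(102 − 5) = 14/97 ≈ 0.144.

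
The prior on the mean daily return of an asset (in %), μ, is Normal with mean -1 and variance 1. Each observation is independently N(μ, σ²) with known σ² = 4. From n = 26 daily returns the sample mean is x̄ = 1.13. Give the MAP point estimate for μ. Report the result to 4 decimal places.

μ̂_MAP = 0.8460

n = 26, x̄ = 1.13.
For a Normal prior and Normal likelihood with known variance, the posterior is Normal; its mode equals its mean, the precision-weighted average.
Prior precision 1/σ₀² = 1/1 = 1; data precision n/σ² = 26/4 = 6.5.
μ̂ = (1·(-1) + 6.5·1.13) / (1 + 6.5) = 6.345/7.5 = 0.8460.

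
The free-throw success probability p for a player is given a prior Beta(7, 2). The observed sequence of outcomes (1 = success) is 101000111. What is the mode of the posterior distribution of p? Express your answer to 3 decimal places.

p̂_MAP = 0.688

Prior: Beta(7, 2).
Data: 5 successes in 9 trials (from the sequence). The binomial likelihood contributes p^5(1−p)^4, so the posterior is Beta(7+5, 2+4) = Beta(12, 6).
For Beta(a, b) with a, b > 1 the mode is (a−1)/(a+b−2) = 11/16 ≈ 0.688.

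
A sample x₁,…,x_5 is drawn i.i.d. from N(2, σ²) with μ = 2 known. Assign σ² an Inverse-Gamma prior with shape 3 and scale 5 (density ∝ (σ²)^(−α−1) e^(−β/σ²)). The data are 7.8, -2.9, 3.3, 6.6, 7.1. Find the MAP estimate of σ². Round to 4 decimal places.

Sum of squared deviations about the known mean: SS = (7.8−2)² + (-2.9−2)² + (3.3−2)² + (6.6−2)² + (7.1−2)² = 106.51.
The Normal likelihood contributes (σ²)^(−n/2) exp(−SS/(2σ²)), so the posterior is Inverse-Gamma(α + n/2, β + SS/2) = Inverse-Gamma(5.5, 58.255).
The mode of Inverse-Gamma(a, b) is b/(a+1) = 58.255/6.5 ≈ 8.9623.

σ̂²_MAP = 8.9623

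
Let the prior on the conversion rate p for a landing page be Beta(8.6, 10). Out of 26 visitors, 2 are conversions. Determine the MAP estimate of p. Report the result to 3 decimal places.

Prior: Beta(8.6, 10).
Data: 2 successes in 26 trials. The binomial likelihood contributes p^2(1−p)^24, so the posterior is Beta(8.6+2, 10+24) = Beta(10.6, 34).
For Beta(a, b) with a, b > 1 the mode is (a−1)/(a+b−2) = 9.6/42.6 ≈ 0.225.

p̂_MAP = 0.225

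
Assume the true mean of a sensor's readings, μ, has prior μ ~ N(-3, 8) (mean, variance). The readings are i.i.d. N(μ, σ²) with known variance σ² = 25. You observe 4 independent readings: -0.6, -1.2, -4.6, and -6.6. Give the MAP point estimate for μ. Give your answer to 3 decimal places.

μ̂_MAP = -3.140

n = 4; x̄ = ((-0.6) + (-1.2) + (-4.6) + (-6.6))/4 = -13/4 = -3.25.
For a Normal prior and Normal likelihood with known variance, the posterior is Normal; its mode equals its mean, the precision-weighted average.
Prior precision 1/σ₀² = 1/8 = 0.125; data precision n/σ² = 4/25 = 0.16.
μ̂ = (0.125·(-3) + 0.16·(-3.25)) / (0.125 + 0.16) = (-0.895)/0.285 = -179/57 ≈ -3.140.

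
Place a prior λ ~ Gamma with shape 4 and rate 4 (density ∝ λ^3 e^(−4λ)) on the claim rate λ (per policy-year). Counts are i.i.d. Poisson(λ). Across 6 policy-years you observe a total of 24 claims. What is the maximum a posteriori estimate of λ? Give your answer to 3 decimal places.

λ̂_MAP = 2.700

Σxᵢ = 24, n = 6.
Posterior ∝ λ^3e^(−4λ) · λ^24e^(−6λ) = λ^27e^(−10λ), i.e. Gamma(shape=28, rate=10).
The mode of a Gamma(a, b) with a ≥ 1 (shape–rate) is (a−1)/b = 27/10 ≈ 2.700.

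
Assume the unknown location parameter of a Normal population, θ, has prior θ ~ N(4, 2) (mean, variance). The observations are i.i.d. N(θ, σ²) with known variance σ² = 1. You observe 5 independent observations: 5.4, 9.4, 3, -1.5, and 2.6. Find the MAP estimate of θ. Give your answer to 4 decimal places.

n = 5; x̄ = (5.4 + 9.4 + 3 + (-1.5) + 2.6)/5 = 18.9/5 = 3.78.
For a Normal prior and Normal likelihood with known variance, the posterior is Normal; its mode equals its mean, the precision-weighted average.
Prior precision 1/σ₀² = 1/2 = 0.5; data precision n/σ² = 5/1 = 5.
θ̂ = (0.5·4 + 5·3.78) / (0.5 + 5) = 20.9/5.5 = 3.8000.

θ̂_MAP = 3.8000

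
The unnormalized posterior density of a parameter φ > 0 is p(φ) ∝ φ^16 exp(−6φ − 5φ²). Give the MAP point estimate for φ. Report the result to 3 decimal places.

φ̂_MAP = 1.000

ℓ'(φ) = 16/φ − 6 − 10φ. Setting this to zero and multiplying by φ: 10φ² + 6φ − 16 = 0.
φ = (−6 + √(6² + 4·10·16)) / (2·10) = (−6 + √676) / 20 = (−6 + 26)/20 = 1.
ℓ''(φ) = −16/φ² − 10 < 0, confirming a maximum.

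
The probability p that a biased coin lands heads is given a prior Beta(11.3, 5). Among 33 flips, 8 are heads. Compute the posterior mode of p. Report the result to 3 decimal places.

Prior: Beta(11.3, 5).
Data: 8 successes in 33 trials. The binomial likelihood contributes p^8(1−p)^25, so the posterior is Beta(11.3+8, 5+25) = Beta(19.3, 30).
For Beta(a, b) with a, b > 1 the mode is (a−1)/(a+b−2) = 18.3/47.3 ≈ 0.387.

p̂_MAP = 0.387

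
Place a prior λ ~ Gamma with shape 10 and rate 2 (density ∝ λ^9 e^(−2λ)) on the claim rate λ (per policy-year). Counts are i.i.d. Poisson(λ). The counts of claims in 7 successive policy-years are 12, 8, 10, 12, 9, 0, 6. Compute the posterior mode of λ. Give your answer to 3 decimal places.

λ̂_MAP = 7.333

Σxᵢ = 12+8+10+12+9+0+6 = 57, with n = 7.
Posterior ∝ λ^9e^(−2λ) · λ^57e^(−7λ) = λ^66e^(−9λ), i.e. Gamma(shape=67, rate=9).
The mode of a Gamma(a, b) with a ≥ 1 (shape–rate) is (a−1)/b = 66/9 ≈ 7.333.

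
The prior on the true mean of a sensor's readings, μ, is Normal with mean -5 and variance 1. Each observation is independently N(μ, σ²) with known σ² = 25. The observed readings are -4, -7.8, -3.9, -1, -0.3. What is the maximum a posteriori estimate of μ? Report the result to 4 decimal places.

n = 5; x̄ = ((-4) + (-7.8) + (-3.9) + (-1) + (-0.3))/5 = -17/5 = -3.4.
For a Normal prior and Normal likelihood with known variance, the posterior is Normal; its mode equals its mean, the precision-weighted average.
Prior precision 1/σ₀² = 1/1 = 1; data precision n/σ² = 5/25 = 0.2.
μ̂ = (1·(-5) + 0.2·(-3.4)) / (1 + 0.2) = (-5.68)/1.2 = -71/15 ≈ -4.7333.

μ̂_MAP = -4.7333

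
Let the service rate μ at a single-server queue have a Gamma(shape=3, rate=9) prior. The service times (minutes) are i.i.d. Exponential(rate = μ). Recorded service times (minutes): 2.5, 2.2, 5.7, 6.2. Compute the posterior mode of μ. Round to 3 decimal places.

The Exponential(rate=μ) likelihood is ∝ μ^n e^(−μΣtᵢ). Here n = 4 and Σtᵢ = 2.5 + 2.2 + 5.7 + 6.2 = 16.6.
Posterior ∝ μ^2e^(−9μ) · μ^4e^(−16.6μ) = μ^6e^(−25.6μ), i.e. Gamma(7, 25.6).
Mode = (a−1)/b = 6/25.6 ≈ 0.234.

μ̂_MAP = 0.234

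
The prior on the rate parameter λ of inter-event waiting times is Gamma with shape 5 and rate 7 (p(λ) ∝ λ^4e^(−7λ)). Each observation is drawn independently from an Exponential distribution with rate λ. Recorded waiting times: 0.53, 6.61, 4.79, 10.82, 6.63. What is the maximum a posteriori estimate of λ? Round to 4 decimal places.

The Exponential(rate=λ) likelihood is ∝ λ^n e^(−λΣtᵢ). Here n = 5 and Σtᵢ = 0.53 + 6.61 + 4.79 + 10.82 + 6.63 = 29.38.
Posterior ∝ λ^4e^(−7λ) · λ^5e^(−29.38λ) = λ^9e^(−36.38λ), i.e. Gamma(10, 36.38).
Mode = (a−1)/b = 9/36.38 ≈ 0.2474.

λ̂_MAP = 0.2474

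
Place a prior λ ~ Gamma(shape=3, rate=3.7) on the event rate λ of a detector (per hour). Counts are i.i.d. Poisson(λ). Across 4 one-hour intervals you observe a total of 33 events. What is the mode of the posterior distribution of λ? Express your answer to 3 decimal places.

Σxᵢ = 33, n = 4.
Posterior ∝ λ^2e^(−3.7λ) · λ^33e^(−4λ) = λ^35e^(−7.7λ), i.e. Gamma(shape=36, rate=7.7).
The mode of a Gamma(a, b) with a ≥ 1 (shape–rate) is (a−1)/b = 35/7.7 ≈ 4.545.

λ̂_MAP = 4.545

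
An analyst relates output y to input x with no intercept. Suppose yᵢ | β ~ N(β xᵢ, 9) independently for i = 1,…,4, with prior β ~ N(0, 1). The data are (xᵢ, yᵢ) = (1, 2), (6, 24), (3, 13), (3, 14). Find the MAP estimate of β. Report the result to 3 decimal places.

β̂_MAP = 3.547

log p(β | y) = −Σ(yᵢ − βxᵢ)²/(2·9) − β²/(2·1) + const.
Setting the derivative to zero: Σxᵢ(yᵢ − βxᵢ)/9 − β/1 = 0, so β = Σxᵢyᵢ / (Σxᵢ² + σ²/τ²).
Σxᵢyᵢ = 1·2 + 6·24 + 3·13 + 3·14 = 227; Σxᵢ² = 55; σ²/τ² = 9.
β̂_MAP = 227 / (55 + 9) = 227/64 ≈ 3.547.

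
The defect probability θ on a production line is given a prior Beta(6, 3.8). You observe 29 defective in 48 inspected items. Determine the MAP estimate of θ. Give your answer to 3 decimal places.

θ̂_MAP = 0.609

Prior: Beta(6, 3.8).
Data: 29 successes in 48 trials. The binomial likelihood contributes θ^29(1−θ)^19, so the posterior is Beta(6+29, 3.8+19) = Beta(35, 22.8).
For Beta(a, b) with a, b > 1 the mode is (a−1)/(a+b−2) = 34/55.8 ≈ 0.609.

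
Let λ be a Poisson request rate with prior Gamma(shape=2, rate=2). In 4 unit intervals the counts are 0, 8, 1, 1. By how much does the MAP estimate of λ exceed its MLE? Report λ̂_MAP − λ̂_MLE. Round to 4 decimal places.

MAP − MLE = -0.6667

Σxᵢ = 10. Posterior is Gamma(12, 6); MAP = (12−1)/6 = 11/6 ≈ 1.83333.
MLE = x̄ = 10/4 ≈ 2.50000.
Difference = 11/6 − 10/4 = -2/3 ≈ -0.6667.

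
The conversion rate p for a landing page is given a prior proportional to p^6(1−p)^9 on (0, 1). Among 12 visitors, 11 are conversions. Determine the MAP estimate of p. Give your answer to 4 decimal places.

The prior density ∝ p^6(1−p)^9 is the kernel of Beta(7, 10).
Data: 11 successes in 12 trials. The binomial likelihood contributes p^11(1−p)^1, so the posterior is Beta(7+11, 10+1) = Beta(18, 11).
For Beta(a, b) with a, b > 1 the mode is (a−1)/(a+b−2) = 17/27 ≈ 0.6296.

p̂_MAP = 0.6296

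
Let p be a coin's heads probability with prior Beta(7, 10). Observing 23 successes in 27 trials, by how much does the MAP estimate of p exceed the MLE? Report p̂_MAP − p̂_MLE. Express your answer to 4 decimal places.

MAP − MLE = -0.1614

Posterior is Beta(30, 14); MAP = (30−1)/(44−2) = 29/42 ≈ 0.69048.
MLE ignores the prior: p̂_MLE = k/n = 23/27 ≈ 0.85185.
Difference = 29/42 − 23/27 = -61/378 ≈ -0.1614.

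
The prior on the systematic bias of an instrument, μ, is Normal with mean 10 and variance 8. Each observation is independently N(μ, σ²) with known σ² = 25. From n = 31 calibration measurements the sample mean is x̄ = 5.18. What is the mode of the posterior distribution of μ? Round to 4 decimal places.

μ̂_MAP = 5.6214

n = 31, x̄ = 5.18.
For a Normal prior and Normal likelihood with known variance, the posterior is Normal; its mode equals its mean, the precision-weighted average.
Prior precision 1/σ₀² = 1/8 = 0.125; data precision n/σ² = 31/25 = 1.24.
μ̂ = (0.125·10 + 1.24·5.18) / (0.125 + 1.24) = 7.6732/1.365 = 38366/6825 ≈ 5.6214.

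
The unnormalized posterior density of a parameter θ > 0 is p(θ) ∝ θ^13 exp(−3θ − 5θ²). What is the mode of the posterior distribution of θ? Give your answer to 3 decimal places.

ℓ'(θ) = 13/θ − 3 − 10θ. Setting this to zero and multiplying by θ: 10θ² + 3θ − 13 = 0.
θ = (−3 + √(3² + 4·10·13)) / (2·10) = (−3 + √529) / 20 = (−3 + 23)/20 = 1.
ℓ''(θ) = −13/θ² − 10 < 0, confirming a maximum.

θ̂_MAP = 1.000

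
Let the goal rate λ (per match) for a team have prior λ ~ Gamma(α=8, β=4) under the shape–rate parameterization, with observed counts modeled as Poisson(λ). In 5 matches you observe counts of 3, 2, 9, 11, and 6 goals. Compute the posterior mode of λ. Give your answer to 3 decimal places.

λ̂_MAP = 4.222

Σxᵢ = 3+2+9+11+6 = 31, with n = 5.
Posterior ∝ λ^7e^(−4λ) · λ^31e^(−5λ) = λ^38e^(−9λ), i.e. Gamma(shape=39, rate=9).
The mode of a Gamma(a, b) with a ≥ 1 (shape–rate) is (a−1)/b = 38/9 ≈ 4.222.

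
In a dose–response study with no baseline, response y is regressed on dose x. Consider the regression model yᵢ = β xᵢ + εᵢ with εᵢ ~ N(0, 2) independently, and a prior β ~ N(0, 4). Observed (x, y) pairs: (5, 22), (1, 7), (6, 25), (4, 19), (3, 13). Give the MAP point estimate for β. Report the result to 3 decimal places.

β̂_MAP = 4.366

log p(β | y) = −Σ(yᵢ − βxᵢ)²/(2·2) − β²/(2·4) + const.
Setting the derivative to zero: Σxᵢ(yᵢ − βxᵢ)/2 − β/4 = 0, so β = Σxᵢyᵢ / (Σxᵢ² + σ²/τ²).
Σxᵢyᵢ = 5·22 + 1·7 + 6·25 + 4·19 + 3·13 = 382; Σxᵢ² = 87; σ²/τ² = 0.5.
β̂_MAP = 382 / (87 + 0.5) = 382/87.5 ≈ 4.366.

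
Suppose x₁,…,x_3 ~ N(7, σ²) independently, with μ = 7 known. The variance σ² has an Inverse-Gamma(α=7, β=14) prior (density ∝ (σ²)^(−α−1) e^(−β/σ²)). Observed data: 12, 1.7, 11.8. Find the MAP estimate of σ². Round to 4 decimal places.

Sum of squared deviations about the known mean: SS = (12−7)² + (1.7−7)² + (11.8−7)² = 76.13.
The Normal likelihood contributes (σ²)^(−n/2) exp(−SS/(2σ²)), so the posterior is Inverse-Gamma(α + n/2, β + SS/2) = Inverse-Gamma(8.5, 52.065).
The mode of Inverse-Gamma(a, b) is b/(a+1) = 52.065/9.5 ≈ 5.4805.

σ̂²_MAP = 5.4805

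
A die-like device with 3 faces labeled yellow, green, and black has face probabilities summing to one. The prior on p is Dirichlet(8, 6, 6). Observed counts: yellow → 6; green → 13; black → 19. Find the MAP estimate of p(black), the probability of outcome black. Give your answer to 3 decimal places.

MAP estimate of p(black) = 0.436

The posterior is Dirichlet(αᵢ + nᵢ) = Dirichlet(14, 19, 25).
For a Dirichlet(a₁,…,a_K) with all aᵢ > 1, the mode has j-th component (aⱼ − 1)/(Σaᵢ − K).
Here Σaᵢ = 58 and K = 3, so p(black) = (25 − 1)/(58 − 3) = 24/55 ≈ 0.436.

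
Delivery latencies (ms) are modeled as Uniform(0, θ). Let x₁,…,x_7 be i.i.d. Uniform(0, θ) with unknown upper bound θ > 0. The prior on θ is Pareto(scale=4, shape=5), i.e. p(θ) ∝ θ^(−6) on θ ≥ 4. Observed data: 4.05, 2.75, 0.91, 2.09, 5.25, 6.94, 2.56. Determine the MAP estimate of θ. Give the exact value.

The Uniform(0, θ) likelihood is θ^(−n) for θ ≥ max(xᵢ), zero otherwise. Here max(xᵢ) = 6.94.
Posterior ∝ θ^(−6) · θ^(−7) = θ^(−13) on θ ≥ max(4, 6.94) = 6.94.
This density is strictly decreasing in θ, so the posterior mode lies at the lower boundary of the support.

θ̂_MAP = 6.94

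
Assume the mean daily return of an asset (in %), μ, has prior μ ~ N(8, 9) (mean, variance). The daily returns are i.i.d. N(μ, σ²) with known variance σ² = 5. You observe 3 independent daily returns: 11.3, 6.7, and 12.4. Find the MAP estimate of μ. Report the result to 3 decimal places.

n = 3; x̄ = (11.3 + 6.7 + 12.4)/3 = 30.4/3 = 152/15 ≈ 10.1333.
For a Normal prior and Normal likelihood with known variance, the posterior is Normal; its mode equals its mean, the precision-weighted average.
Prior precision 1/σ₀² = 1/9; data precision n/σ² = 3/5 = 0.6.
μ̂ = ((1/9)·8 + 0.6·(152/15)) / (1/9 + 0.6) = (1568/225)/(32/45) = 9.800.

μ̂_MAP = 9.800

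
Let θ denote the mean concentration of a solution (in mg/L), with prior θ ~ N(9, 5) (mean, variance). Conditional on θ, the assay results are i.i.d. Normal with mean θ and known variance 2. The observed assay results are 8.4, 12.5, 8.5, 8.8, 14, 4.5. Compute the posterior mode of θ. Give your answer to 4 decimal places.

θ̂_MAP = 9.4219

n = 6; x̄ = (8.4 + 12.5 + 8.5 + 8.8 + 14 + 4.5)/6 = 56.7/6 = 9.45.
For a Normal prior and Normal likelihood with known variance, the posterior is Normal; its mode equals its mean, the precision-weighted average.
Prior precision 1/σ₀² = 1/5 = 0.2; data precision n/σ² = 6/2 = 3.
θ̂ = (0.2·9 + 3·9.45) / (0.2 + 3) = 30.15/3.2 = 9.421875 ≈ 9.4219.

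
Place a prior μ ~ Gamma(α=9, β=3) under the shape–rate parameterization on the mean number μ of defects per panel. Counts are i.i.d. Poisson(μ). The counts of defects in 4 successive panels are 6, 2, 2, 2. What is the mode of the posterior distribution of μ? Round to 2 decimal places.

Σxᵢ = 6+2+2+2 = 12, with n = 4.
Posterior ∝ μ^8e^(−3μ) · μ^12e^(−4μ) = μ^20e^(−7μ), i.e. Gamma(shape=21, rate=7).
The mode of a Gamma(a, b) with a ≥ 1 (shape–rate) is (a−1)/b = 20/7 ≈ 2.86.

μ̂_MAP = 2.86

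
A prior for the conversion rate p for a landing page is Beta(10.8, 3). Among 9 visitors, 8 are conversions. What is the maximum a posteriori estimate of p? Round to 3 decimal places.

p̂_MAP = 0.856

Prior: Beta(10.8, 3).
Data: 8 successes in 9 trials. The binomial likelihood contributes p^8(1−p)^1, so the posterior is Beta(10.8+8, 3+1) = Beta(18.8, 4).
For Beta(a, b) with a, b > 1 the mode is (a−1)/(a+b−2) = 17.8/20.8 ≈ 0.856.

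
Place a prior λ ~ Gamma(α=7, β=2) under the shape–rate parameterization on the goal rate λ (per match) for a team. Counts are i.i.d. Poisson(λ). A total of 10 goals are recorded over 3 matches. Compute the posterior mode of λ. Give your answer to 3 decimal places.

Σxᵢ = 10, n = 3.
Posterior ∝ λ^6e^(−2λ) · λ^10e^(−3λ) = λ^16e^(−5λ), i.e. Gamma(shape=17, rate=5).
The mode of a Gamma(a, b) with a ≥ 1 (shape–rate) is (a−1)/b = 16/5 ≈ 3.200.

λ̂_MAP = 3.200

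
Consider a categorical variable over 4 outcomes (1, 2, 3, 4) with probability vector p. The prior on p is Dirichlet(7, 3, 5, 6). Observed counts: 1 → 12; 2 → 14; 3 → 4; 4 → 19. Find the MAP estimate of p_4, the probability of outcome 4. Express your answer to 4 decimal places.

The posterior is Dirichlet(αᵢ + nᵢ) = Dirichlet(19, 17, 9, 25).
For a Dirichlet(a₁,…,a_K) with all aᵢ > 1, the mode has j-th component (aⱼ − 1)/(Σaᵢ − K).
Here Σaᵢ = 70 and K = 4, so p_4 = (25 − 1)/(70 − 4) = 24/66 ≈ 0.3636.

MAP estimate: 0.3636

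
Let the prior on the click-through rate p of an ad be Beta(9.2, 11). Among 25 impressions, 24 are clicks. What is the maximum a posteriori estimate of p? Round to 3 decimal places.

Prior: Beta(9.2, 11).
Data: 24 successes in 25 trials. The binomial likelihood contributes p^24(1−p)^1, so the posterior is Beta(9.2+24, 11+1) = Beta(33.2, 12).
For Beta(a, b) with a, b > 1 the mode is (a−1)/(a+b−2) = 32.2/43.2 ≈ 0.745.

p̂_MAP = 0.745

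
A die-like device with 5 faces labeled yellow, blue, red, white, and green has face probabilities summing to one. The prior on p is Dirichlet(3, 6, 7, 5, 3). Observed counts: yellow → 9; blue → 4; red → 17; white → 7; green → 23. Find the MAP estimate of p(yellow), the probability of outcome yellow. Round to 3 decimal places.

The posterior is Dirichlet(αᵢ + nᵢ) = Dirichlet(12, 10, 24, 12, 26).
For a Dirichlet(a₁,…,a_K) with all aᵢ > 1, the mode has j-th component (aⱼ − 1)/(Σaᵢ − K).
Here Σaᵢ = 84 and K = 5, so p(yellow) = (12 − 1)/(84 − 5) = 11/79 ≈ 0.139.

MAP estimate of p(yellow) = 0.139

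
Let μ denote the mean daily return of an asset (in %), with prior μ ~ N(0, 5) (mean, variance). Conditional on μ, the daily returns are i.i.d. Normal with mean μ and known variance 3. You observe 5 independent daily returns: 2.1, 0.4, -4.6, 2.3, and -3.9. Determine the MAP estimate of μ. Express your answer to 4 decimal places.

n = 5; x̄ = (2.1 + 0.4 + (-4.6) + 2.3 + (-3.9))/5 = -3.7/5 = -0.74.
For a Normal prior and Normal likelihood with known variance, the posterior is Normal; its mode equals its mean, the precision-weighted average.
Prior precision 1/σ₀² = 1/5 = 0.2; data precision n/σ² = 5/3.
μ̂ = (0.2·0 + (5/3)·(-0.74)) / (0.2 + 5/3) = (-37/30)/(28/15) = -37/56 ≈ -0.6607.

μ̂_MAP = -0.6607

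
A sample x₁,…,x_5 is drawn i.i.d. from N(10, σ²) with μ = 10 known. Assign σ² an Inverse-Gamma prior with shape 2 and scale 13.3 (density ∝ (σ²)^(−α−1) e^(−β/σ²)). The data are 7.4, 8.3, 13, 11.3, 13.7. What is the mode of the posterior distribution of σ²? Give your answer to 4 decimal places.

Sum of squared deviations about the known mean: SS = (7.4−10)² + (8.3−10)² + (13−10)² + (11.3−10)² + (13.7−10)² = 34.03.
The Normal likelihood contributes (σ²)^(−n/2) exp(−SS/(2σ²)), so the posterior is Inverse-Gamma(α + n/2, β + SS/2) = Inverse-Gamma(4.5, 30.315).
The mode of Inverse-Gamma(a, b) is b/(a+1) = 30.315/5.5 ≈ 5.5118.

σ̂²_MAP = 5.5118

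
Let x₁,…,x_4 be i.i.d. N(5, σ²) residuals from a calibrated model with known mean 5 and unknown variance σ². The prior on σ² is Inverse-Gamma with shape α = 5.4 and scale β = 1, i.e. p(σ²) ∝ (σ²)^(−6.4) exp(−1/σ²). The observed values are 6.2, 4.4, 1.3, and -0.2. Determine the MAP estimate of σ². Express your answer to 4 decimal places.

σ̂²_MAP = 2.6506

Sum of squared deviations about the known mean: SS = (6.2−5)² + (4.4−5)² + (1.3−5)² + (-0.2−5)² = 42.53.
The Normal likelihood contributes (σ²)^(−n/2) exp(−SS/(2σ²)), so the posterior is Inverse-Gamma(α + n/2, β + SS/2) = Inverse-Gamma(7.4, 22.265).
The mode of Inverse-Gamma(a, b) is b/(a+1) = 22.265/8.4 ≈ 2.6506.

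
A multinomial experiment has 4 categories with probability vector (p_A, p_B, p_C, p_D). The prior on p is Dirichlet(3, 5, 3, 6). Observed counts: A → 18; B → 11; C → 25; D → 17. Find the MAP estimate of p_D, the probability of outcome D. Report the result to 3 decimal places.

MAP estimate of p_D = 0.262

The posterior is Dirichlet(αᵢ + nᵢ) = Dirichlet(21, 16, 28, 23).
For a Dirichlet(a₁,…,a_K) with all aᵢ > 1, the mode has j-th component (aⱼ − 1)/(Σaᵢ − K).
Here Σaᵢ = 88 and K = 4, so p_D = (23 − 1)/(88 − 4) = 22/84 ≈ 0.262.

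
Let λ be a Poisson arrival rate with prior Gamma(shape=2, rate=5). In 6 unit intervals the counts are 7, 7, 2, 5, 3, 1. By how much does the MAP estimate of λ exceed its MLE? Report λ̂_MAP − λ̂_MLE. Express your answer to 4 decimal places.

Σxᵢ = 25. Posterior is Gamma(27, 11); MAP = (27−1)/11 = 26/11 ≈ 2.36364.
MLE = x̄ = 25/6 ≈ 4.16667.
Difference = 26/11 − 25/6 = -119/66 ≈ -1.8030.

MAP − MLE = -1.8030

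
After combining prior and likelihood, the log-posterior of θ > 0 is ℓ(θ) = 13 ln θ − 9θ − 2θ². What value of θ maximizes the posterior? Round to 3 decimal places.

ℓ'(θ) = 13/θ − 9 − 4θ. Setting this to zero and multiplying by θ: 4θ² + 9θ − 13 = 0.
θ = (−9 + √(9² + 4·4·13)) / (2·4) = (−9 + √289) / 8 = (−9 + 17)/8 = 1.
ℓ''(θ) = −13/θ² − 4 < 0, confirming a maximum.

θ̂_MAP = 1.000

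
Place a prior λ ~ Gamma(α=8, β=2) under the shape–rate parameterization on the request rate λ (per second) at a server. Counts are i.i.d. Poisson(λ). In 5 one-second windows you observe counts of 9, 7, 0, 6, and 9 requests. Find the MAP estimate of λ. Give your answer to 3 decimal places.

Σxᵢ = 9+7+0+6+9 = 31, with n = 5.
Posterior ∝ λ^7e^(−2λ) · λ^31e^(−5λ) = λ^38e^(−7λ), i.e. Gamma(shape=39, rate=7).
The mode of a Gamma(a, b) with a ≥ 1 (shape–rate) is (a−1)/b = 38/7 ≈ 5.429.

λ̂_MAP = 5.429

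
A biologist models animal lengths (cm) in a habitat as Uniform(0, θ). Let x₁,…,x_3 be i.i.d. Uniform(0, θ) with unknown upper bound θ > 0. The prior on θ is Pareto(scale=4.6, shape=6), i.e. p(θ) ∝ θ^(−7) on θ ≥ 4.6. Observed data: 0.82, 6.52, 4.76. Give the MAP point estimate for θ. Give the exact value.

θ̂_MAP = 6.52

The Uniform(0, θ) likelihood is θ^(−n) for θ ≥ max(xᵢ), zero otherwise. Here max(xᵢ) = 6.52.
Posterior ∝ θ^(−7) · θ^(−3) = θ^(−10) on θ ≥ max(4.6, 6.52) = 6.52.
This density is strictly decreasing in θ, so the posterior mode lies at the lower boundary of the support.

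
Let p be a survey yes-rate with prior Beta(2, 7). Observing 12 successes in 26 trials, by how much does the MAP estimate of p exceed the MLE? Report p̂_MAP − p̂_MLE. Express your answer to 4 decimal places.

Posterior is Beta(14, 21); MAP = (14−1)/(35−2) = 13/33 ≈ 0.39394.
MLE ignores the prior: p̂_MLE = k/n = 12/26 ≈ 0.46154.
Difference = 13/33 − 12/26 = -29/429 ≈ -0.0676.

MAP − MLE = -0.0676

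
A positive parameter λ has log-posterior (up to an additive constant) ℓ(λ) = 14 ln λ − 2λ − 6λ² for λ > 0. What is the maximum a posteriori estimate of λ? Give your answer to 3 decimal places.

ℓ'(λ) = 14/λ − 2 − 12λ. Setting this to zero and multiplying by λ: 12λ² + 2λ − 14 = 0.
λ = (−2 + √(2² + 4·12·14)) / (2·12) = (−2 + √676) / 24 = (−2 + 26)/24 = 1.
ℓ''(λ) = −14/λ² − 12 < 0, confirming a maximum.

λ̂_MAP = 1.000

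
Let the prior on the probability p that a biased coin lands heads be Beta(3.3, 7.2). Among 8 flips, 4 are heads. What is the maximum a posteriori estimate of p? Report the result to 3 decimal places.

p̂_MAP = 0.382

Prior: Beta(3.3, 7.2).
Data: 4 successes in 8 trials. The binomial likelihood contributes p^4(1−p)^4, so the posterior is Beta(3.3+4, 7.2+4) = Beta(7.3, 11.2).
For Beta(a, b) with a, b > 1 the mode is (a−1)/(a+b−2) = 6.3/16.5 ≈ 0.382.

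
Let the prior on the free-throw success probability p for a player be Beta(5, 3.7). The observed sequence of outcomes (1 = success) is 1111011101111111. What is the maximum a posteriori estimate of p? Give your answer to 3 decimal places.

p̂_MAP = 0.793

Prior: Beta(5, 3.7).
Data: 14 successes in 16 trials (from the sequence). The binomial likelihood contributes p^14(1−p)^2, so the posterior is Beta(5+14, 3.7+2) = Beta(19, 5.7).
For Beta(a, b) with a, b > 1 the mode is (a−1)/(a+b−2) = 18/22.7 ≈ 0.793.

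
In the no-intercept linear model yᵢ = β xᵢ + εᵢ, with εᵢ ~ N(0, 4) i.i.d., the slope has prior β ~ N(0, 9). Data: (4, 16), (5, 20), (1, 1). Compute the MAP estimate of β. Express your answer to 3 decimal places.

log p(β | y) = −Σ(yᵢ − βxᵢ)²/(2·4) − β²/(2·9) + const.
Setting the derivative to zero: Σxᵢ(yᵢ − βxᵢ)/4 − β/9 = 0, so β = Σxᵢyᵢ / (Σxᵢ² + σ²/τ²).
Σxᵢyᵢ = 4·16 + 5·20 + 1·1 = 165; Σxᵢ² = 42; σ²/τ² = 4/9.
β̂_MAP = 165 / (42 + 4/9) = 165/(382/9) = 1485/382 ≈ 3.887.

β̂_MAP = 3.887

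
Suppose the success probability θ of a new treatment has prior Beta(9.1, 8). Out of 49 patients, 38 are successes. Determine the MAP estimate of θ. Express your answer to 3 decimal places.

θ̂_MAP = 0.719

Prior: Beta(9.1, 8).
Data: 38 successes in 49 trials. The binomial likelihood contributes θ^38(1−θ)^11, so the posterior is Beta(9.1+38, 8+11) = Beta(47.1, 19).
For Beta(a, b) with a, b > 1 the mode is (a−1)/(a+b−2) = 46.1/64.1 ≈ 0.719.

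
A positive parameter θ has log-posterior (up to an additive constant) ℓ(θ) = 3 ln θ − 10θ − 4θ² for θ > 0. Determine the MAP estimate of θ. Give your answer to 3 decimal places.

ℓ'(θ) = 3/θ − 10 − 8θ. Setting this to zero and multiplying by θ: 8θ² + 10θ − 3 = 0.
θ = (−10 + √(10² + 4·8·3)) / (2·8) = (−10 + √196) / 16 = (−10 + 14)/16 = 1/4.
ℓ''(θ) = −3/θ² − 8 < 0, confirming a maximum.

θ̂_MAP = 0.250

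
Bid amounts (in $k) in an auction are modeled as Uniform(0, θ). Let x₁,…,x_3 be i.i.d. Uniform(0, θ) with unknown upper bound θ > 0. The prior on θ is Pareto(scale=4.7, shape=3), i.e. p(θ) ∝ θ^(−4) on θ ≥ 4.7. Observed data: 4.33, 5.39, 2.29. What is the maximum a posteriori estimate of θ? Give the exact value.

The Uniform(0, θ) likelihood is θ^(−n) for θ ≥ max(xᵢ), zero otherwise. Here max(xᵢ) = 5.39.
Posterior ∝ θ^(−4) · θ^(−3) = θ^(−7) on θ ≥ max(4.7, 5.39) = 5.39.
This density is strictly decreasing in θ, so the posterior mode lies at the lower boundary of the support.

θ̂_MAP = 5.39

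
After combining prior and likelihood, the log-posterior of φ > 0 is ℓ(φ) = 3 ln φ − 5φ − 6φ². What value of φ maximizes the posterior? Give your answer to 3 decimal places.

φ̂_MAP = 0.333

ℓ'(φ) = 3/φ − 5 − 12φ. Setting this to zero and multiplying by φ: 12φ² + 5φ − 3 = 0.
φ = (−5 + √(5² + 4·12·3)) / (2·12) = (−5 + √169) / 24 = (−5 + 13)/24 = 1/3.
ℓ''(φ) = −3/φ² − 12 < 0, confirming a maximum.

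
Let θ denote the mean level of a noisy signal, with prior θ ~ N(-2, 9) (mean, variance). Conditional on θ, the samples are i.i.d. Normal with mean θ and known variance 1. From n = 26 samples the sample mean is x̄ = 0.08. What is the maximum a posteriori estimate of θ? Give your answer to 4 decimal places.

n = 26, x̄ = 0.08.
For a Normal prior and Normal likelihood with known variance, the posterior is Normal; its mode equals its mean, the precision-weighted average.
Prior precision 1/σ₀² = 1/9; data precision n/σ² = 26/1 = 26.
θ̂ = ((1/9)·(-2) + 26·0.08) / (1/9 + 26) = (418/225)/(235/9) = 418/5875 ≈ 0.0711.

θ̂_MAP = 0.0711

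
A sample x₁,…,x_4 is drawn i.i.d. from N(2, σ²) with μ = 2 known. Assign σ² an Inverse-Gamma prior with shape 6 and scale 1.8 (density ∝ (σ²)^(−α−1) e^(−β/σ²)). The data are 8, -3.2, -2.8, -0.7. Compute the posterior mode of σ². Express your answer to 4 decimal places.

σ̂²_MAP = 5.3872

Sum of squared deviations about the known mean: SS = (8−2)² + (-3.2−2)² + (-2.8−2)² + (-0.7−2)² = 93.37.
The Normal likelihood contributes (σ²)^(−n/2) exp(−SS/(2σ²)), so the posterior is Inverse-Gamma(α + n/2, β + SS/2) = Inverse-Gamma(8, 48.485).
The mode of Inverse-Gamma(a, b) is b/(a+1) = 48.485/9 ≈ 5.3872.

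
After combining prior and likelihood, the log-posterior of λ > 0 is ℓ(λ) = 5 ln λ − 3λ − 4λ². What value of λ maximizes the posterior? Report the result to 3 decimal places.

ℓ'(λ) = 5/λ − 3 − 8λ. Setting this to zero and multiplying by λ: 8λ² + 3λ − 5 = 0.
λ = (−3 + √(3² + 4·8·5)) / (2·8) = (−3 + √169) / 16 = (−3 + 13)/16 = 5/8.
ℓ''(λ) = −5/λ² − 8 < 0, confirming a maximum.

λ̂_MAP = 0.625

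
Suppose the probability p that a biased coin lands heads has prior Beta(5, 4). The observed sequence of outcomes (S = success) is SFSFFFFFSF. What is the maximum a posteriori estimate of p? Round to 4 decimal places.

Prior: Beta(5, 4).
Data: 3 successes in 10 trials (from the sequence). The binomial likelihood contributes p^3(1−p)^7, so the posterior is Beta(5+3, 4+7) = Beta(8, 11).
For Beta(a, b) with a, b > 1 the mode is (a−1)/(a+b−2) = 7/17 ≈ 0.4118.

p̂_MAP = 0.4118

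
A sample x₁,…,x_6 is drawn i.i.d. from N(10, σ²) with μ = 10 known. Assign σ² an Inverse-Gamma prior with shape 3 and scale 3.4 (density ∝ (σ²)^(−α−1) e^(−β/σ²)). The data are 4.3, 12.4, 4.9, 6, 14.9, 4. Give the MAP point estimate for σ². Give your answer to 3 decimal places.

Sum of squared deviations about the known mean: SS = (4.3−10)² + (12.4−10)² + (4.9−10)² + (6−10)² + (14.9−10)² + (4−10)² = 140.27.
The Normal likelihood contributes (σ²)^(−n/2) exp(−SS/(2σ²)), so the posterior is Inverse-Gamma(α + n/2, β + SS/2) = Inverse-Gamma(6, 73.535).
The mode of Inverse-Gamma(a, b) is b/(a+1) = 73.535/7 ≈ 10.505.

σ̂²_MAP = 10.505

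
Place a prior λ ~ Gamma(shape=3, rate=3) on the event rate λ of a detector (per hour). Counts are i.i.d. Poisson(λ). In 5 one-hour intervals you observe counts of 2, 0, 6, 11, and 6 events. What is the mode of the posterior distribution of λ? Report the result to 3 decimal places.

Σxᵢ = 2+0+6+11+6 = 25, with n = 5.
Posterior ∝ λ^2e^(−3λ) · λ^25e^(−5λ) = λ^27e^(−8λ), i.e. Gamma(shape=28, rate=8).
The mode of a Gamma(a, b) with a ≥ 1 (shape–rate) is (a−1)/b = 27/8 ≈ 3.375.

λ̂_MAP = 3.375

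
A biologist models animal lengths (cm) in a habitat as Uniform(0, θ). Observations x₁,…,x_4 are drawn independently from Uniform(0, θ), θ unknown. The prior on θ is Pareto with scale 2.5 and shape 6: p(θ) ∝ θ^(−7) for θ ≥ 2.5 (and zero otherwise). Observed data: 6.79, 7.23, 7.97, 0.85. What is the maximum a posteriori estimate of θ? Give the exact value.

θ̂_MAP = 7.97

The Uniform(0, θ) likelihood is θ^(−n) for θ ≥ max(xᵢ), zero otherwise. Here max(xᵢ) = 7.97.
Posterior ∝ θ^(−7) · θ^(−4) = θ^(−11) on θ ≥ max(2.5, 7.97) = 7.97.
This density is strictly decreasing in θ, so the posterior mode lies at the lower boundary of the support.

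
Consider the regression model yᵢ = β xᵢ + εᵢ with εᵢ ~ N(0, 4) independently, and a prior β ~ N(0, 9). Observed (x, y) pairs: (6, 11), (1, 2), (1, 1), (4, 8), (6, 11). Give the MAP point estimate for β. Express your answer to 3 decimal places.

β̂_MAP = 1.846

log p(β | y) = −Σ(yᵢ − βxᵢ)²/(2·4) − β²/(2·9) + const.
Setting the derivative to zero: Σxᵢ(yᵢ − βxᵢ)/4 − β/9 = 0, so β = Σxᵢyᵢ / (Σxᵢ² + σ²/τ²).
Σxᵢyᵢ = 6·11 + 1·2 + 1·1 + 4·8 + 6·11 = 167; Σxᵢ² = 90; σ²/τ² = 4/9.
β̂_MAP = 167 / (90 + 4/9) = 167/(814/9) = 1503/814 ≈ 1.846.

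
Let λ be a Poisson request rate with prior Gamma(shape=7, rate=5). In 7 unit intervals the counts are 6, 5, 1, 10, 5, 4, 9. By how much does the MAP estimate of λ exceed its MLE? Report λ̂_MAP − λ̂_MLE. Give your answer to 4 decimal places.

Σxᵢ = 40. Posterior is Gamma(47, 12); MAP = (47−1)/12 = 46/12 ≈ 3.83333.
MLE = x̄ = 40/7 ≈ 5.71429.
Difference = 46/12 − 40/7 = -79/42 ≈ -1.8810.

MAP − MLE = -1.8810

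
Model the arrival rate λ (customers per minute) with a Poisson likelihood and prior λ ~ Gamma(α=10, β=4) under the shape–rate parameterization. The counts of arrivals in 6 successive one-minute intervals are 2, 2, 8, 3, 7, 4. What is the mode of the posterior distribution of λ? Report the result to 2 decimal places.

Σxᵢ = 2+2+8+3+7+4 = 26, with n = 6.
Posterior ∝ λ^9e^(−4λ) · λ^26e^(−6λ) = λ^35e^(−10λ), i.e. Gamma(shape=36, rate=10).
The mode of a Gamma(a, b) with a ≥ 1 (shape–rate) is (a−1)/b = 35/10 ≈ 3.50.

λ̂_MAP = 3.50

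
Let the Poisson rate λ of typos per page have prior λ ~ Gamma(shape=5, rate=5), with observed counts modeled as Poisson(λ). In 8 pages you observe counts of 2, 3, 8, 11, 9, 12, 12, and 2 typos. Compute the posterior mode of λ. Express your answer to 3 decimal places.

Σxᵢ = 2+3+8+11+9+12+12+2 = 59, with n = 8.
Posterior ∝ λ^4e^(−5λ) · λ^59e^(−8λ) = λ^63e^(−13λ), i.e. Gamma(shape=64, rate=13).
The mode of a Gamma(a, b) with a ≥ 1 (shape–rate) is (a−1)/b = 63/13 ≈ 4.846.

λ̂_MAP = 4.846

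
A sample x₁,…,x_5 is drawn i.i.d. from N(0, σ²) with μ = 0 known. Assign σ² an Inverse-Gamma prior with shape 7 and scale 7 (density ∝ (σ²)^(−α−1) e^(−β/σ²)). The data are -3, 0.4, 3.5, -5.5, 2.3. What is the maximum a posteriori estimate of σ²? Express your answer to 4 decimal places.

Sum of squared deviations about the known mean: SS = (-3−0)² + (0.4−0)² + (3.5−0)² + (-5.5−0)² + (2.3−0)² = 56.95.
The Normal likelihood contributes (σ²)^(−n/2) exp(−SS/(2σ²)), so the posterior is Inverse-Gamma(α + n/2, β + SS/2) = Inverse-Gamma(9.5, 35.475).
The mode of Inverse-Gamma(a, b) is b/(a+1) = 35.475/10.5 ≈ 3.3786.

σ̂²_MAP = 3.3786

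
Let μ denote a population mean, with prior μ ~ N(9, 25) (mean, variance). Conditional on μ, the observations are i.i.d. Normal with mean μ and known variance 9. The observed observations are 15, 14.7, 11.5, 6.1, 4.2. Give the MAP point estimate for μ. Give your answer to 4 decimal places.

μ̂_MAP = 10.2127

n = 5; x̄ = (15 + 14.7 + 11.5 + 6.1 + 4.2)/5 = 51.5/5 = 10.3.
For a Normal prior and Normal likelihood with known variance, the posterior is Normal; its mode equals its mean, the precision-weighted average.
Prior precision 1/σ₀² = 1/25 = 0.04; data precision n/σ² = 5/9.
μ̂ = (0.04·9 + (5/9)·10.3) / (0.04 + 5/9) = (2737/450)/(134/225) = 2737/268 ≈ 10.2127.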